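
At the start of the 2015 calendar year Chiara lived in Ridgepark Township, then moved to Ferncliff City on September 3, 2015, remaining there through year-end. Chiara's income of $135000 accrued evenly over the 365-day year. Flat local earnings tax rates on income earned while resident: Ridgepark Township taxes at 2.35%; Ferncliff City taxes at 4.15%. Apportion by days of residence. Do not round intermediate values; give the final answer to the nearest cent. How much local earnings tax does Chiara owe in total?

$3971.40

Ridgepark Township, January 1 – September 2, 2015: 245 days → $135000 × 2.35% × 245/365 = $2129.4863
Ferncliff City, September 3 – December 31, 2015: 120 days → $135000 × 4.15% × 120/365 = $1841.9178
Total = $3971.4041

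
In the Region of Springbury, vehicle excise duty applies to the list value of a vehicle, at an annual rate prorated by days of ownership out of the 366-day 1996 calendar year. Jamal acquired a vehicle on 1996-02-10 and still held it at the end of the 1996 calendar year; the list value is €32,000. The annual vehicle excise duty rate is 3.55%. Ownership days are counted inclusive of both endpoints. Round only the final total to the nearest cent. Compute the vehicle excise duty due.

€1,011.85

Days held (1996-02-10 to 1996-12-31): 326 out of 366
Tax = €32,000 × 3.55% × 326/366 = €1,011.8470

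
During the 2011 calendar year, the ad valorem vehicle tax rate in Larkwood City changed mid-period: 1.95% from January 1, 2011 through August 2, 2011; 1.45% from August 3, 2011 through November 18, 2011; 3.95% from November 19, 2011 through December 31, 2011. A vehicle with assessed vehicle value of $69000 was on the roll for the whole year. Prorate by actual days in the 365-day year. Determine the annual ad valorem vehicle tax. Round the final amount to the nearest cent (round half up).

$1405.99

January 1 – August 2, 2011: 214 days at 1.95% → $69000 × 1.95% × 214/365 = $788.8685
August 3 – November 18, 2011: 108 days at 1.45% → $69000 × 1.45% × 108/365 = $296.0384
November 19 – December 31, 2011: 43 days at 3.95% → $69000 × 3.95% × 43/365 = $321.0863
Total = $1405.9932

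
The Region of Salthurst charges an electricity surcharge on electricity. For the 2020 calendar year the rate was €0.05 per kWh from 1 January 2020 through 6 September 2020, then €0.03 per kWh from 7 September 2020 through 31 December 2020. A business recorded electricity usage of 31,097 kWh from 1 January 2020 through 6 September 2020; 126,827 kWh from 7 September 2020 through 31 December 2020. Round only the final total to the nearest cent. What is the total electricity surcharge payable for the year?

€5359.66

1 January – 6 September 2020: 31,097 kWh at €0.05/kWh → €1554.85
7 September – 31 December 2020: 126,827 kWh at €0.03/kWh → €3804.81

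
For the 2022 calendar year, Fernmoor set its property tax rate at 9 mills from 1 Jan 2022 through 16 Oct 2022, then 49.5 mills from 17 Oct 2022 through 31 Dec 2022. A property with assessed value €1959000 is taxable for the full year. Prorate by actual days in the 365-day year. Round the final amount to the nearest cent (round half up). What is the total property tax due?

€34151.01

1 Jan – 16 Oct 2022: 289 days at 9 mills → €1959000 × 0.9% × 289/365 = €13959.8877
17 Oct – 31 Dec 2022: 76 days at 49.5 mills → €1959000 × 4.95% × 76/365 = €20191.1178
Total = €34151.0055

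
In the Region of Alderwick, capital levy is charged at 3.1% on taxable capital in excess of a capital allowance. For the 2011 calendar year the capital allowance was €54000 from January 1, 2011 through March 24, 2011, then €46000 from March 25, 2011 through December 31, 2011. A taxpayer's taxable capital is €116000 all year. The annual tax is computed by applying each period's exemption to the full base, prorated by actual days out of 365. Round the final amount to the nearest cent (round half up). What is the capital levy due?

€2113.61

January 1 – March 24, 2011: 83 days, exemption €54000 → (€116000 − €54000) × 3.1% × 83/365 = €437.0575
March 25 – December 31, 2011: 282 days, exemption €46000 → (€116000 − €46000) × 3.1% × 282/365 = €1676.5479
Total = €2113.6055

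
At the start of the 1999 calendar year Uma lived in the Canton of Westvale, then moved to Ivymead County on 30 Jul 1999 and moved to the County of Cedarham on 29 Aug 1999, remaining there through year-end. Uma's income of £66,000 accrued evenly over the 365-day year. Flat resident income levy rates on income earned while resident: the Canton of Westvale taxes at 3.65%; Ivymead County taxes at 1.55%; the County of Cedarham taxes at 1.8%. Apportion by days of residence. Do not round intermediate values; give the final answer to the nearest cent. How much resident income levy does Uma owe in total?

The Canton of Westvale, 1 Jan – 29 Jul 1999: 210 days → £66,000 × 3.65% × 210/365 = £1,386.0000
Ivymead County, 30 Jul – 28 Aug 1999: 30 days → £66,000 × 1.55% × 30/365 = £84.0822
The County of Cedarham, 29 Aug – 31 Dec 1999: 125 days → £66,000 × 1.8% × 125/365 = £406.8493
Total = £1,876.9315

£1,876.93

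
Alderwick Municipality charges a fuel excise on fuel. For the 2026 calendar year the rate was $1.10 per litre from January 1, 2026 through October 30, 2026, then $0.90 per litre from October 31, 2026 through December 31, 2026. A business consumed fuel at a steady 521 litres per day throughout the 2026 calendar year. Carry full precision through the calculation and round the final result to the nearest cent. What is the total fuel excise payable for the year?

January 1 – October 30, 2026: 303 days × 521 litres/day = 157,863 litres at $1.10/litre → $173,649.30
October 31 – December 31, 2026: 62 days × 521 litres/day = 32,302 litres at $0.90/litre → $29,071.80

$202,721.10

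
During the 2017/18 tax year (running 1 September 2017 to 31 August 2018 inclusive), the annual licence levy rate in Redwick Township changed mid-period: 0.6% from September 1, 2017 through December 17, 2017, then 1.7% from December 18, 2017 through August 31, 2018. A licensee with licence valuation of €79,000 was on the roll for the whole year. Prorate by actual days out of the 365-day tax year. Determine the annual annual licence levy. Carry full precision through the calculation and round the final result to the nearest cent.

September 1 – December 17, 2017: 108 days at 0.6% → €79,000 × 0.6% × 108/365 = €140.2521
December 18, 2017 – August 31, 2018: 257 days at 1.7% → €79,000 × 1.7% × 257/365 = €945.6192
Total = €1,085.8712

€1,085.87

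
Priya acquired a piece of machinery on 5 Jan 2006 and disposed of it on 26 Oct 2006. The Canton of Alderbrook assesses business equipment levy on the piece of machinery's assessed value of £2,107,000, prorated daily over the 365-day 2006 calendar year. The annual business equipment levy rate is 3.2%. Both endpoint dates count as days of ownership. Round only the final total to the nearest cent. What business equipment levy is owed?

£54,493.37

Days held (5 Jan – 26 Oct 2006): 295 out of 365
Tax = £2,107,000 × 3.2% × 295/365 = £54,493.3699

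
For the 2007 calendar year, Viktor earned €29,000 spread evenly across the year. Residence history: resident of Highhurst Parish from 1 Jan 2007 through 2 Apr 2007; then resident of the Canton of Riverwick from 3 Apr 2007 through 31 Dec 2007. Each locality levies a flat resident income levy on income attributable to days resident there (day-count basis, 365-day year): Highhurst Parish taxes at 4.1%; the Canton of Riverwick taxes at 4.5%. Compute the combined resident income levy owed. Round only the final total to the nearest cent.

Highhurst Parish, 1 Jan – 2 Apr 2007: 92 days → €29,000 × 4.1% × 92/365 = €299.6932
The Canton of Riverwick, 3 Apr – 31 Dec 2007: 273 days → €29,000 × 4.5% × 273/365 = €976.0685
Total = €1,275.7616

€1,275.76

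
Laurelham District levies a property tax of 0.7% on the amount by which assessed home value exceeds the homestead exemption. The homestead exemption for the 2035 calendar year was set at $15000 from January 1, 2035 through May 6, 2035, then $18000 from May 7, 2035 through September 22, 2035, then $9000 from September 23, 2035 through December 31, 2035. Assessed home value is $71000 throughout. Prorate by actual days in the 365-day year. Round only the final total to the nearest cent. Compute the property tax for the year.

$395.51

January 1 – May 6, 2035: 126 days, exemption $15000 → ($71000 − $15000) × 0.7% × 126/365 = $135.3205
May 7 – September 22, 2035: 139 days, exemption $18000 → ($71000 − $18000) × 0.7% × 139/365 = $141.2849
September 23 – December 31, 2035: 100 days, exemption $9000 → ($71000 − $9000) × 0.7% × 100/365 = $118.9041
Total = $395.5096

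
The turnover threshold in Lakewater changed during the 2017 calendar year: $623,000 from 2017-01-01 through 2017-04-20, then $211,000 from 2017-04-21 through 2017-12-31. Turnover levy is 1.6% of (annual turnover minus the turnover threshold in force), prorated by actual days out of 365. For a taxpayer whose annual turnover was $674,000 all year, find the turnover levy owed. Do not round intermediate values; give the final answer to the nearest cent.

$5,421.37

2017-01-01 to 2017-04-20: 110 days, exemption $623,000 → ($674,000 − $623,000) × 1.6% × 110/365 = $245.9178
2017-04-21 to 2017-12-31: 255 days, exemption $211,000 → ($674,000 − $211,000) × 1.6% × 255/365 = $5,175.4521
Total = $5,421.3699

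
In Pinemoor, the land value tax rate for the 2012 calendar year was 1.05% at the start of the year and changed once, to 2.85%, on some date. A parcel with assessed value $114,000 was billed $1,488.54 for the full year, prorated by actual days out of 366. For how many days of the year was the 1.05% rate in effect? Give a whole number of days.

Let d = days at the first rate; then 366 − d days at the second rate.
$114,000 × [1.05%·d + 2.85%·(366−d)] / 366 = $1,488.54
Solving gives d = 314, so the new rate took effect on 10 November 2012.

314 days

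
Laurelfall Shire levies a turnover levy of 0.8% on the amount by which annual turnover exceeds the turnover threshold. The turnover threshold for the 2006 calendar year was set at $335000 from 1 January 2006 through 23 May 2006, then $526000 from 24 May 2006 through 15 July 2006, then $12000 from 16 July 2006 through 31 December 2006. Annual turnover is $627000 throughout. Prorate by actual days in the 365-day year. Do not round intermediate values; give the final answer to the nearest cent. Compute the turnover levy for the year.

$3310.55

1 January – 23 May 2006: 143 days, exemption $335000 → ($627000 − $335000) × 0.8% × 143/365 = $915.2000
24 May – 15 July 2006: 53 days, exemption $526000 → ($627000 − $526000) × 0.8% × 53/365 = $117.3260
16 July – 31 December 2006: 169 days, exemption $12000 → ($627000 − $12000) × 0.8% × 169/365 = $2278.0274
Total = $3310.5534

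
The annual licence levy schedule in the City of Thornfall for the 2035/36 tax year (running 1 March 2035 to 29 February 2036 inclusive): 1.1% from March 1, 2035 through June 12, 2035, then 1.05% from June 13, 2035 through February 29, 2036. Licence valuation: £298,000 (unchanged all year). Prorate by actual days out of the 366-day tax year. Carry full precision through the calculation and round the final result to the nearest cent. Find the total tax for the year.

March 1 – June 12, 2035: 104 days at 1.1% → £298,000 × 1.1% × 104/366 = £931.4536
June 13, 2035 – February 29, 2036: 262 days at 1.05% → £298,000 × 1.05% × 262/366 = £2,239.8852
Total = £3,171.3388

£3,171.34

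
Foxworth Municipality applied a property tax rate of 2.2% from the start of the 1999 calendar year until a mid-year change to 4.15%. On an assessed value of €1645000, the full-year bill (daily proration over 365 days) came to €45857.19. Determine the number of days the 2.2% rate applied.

255 days

Let d = days at the first rate; then 365 − d days at the second rate.
€1645000 × [2.2%·d + 4.15%·(365−d)] / 365 = €45857.19
Solving gives d = 255, so the new rate took effect on 13 Sep 1999.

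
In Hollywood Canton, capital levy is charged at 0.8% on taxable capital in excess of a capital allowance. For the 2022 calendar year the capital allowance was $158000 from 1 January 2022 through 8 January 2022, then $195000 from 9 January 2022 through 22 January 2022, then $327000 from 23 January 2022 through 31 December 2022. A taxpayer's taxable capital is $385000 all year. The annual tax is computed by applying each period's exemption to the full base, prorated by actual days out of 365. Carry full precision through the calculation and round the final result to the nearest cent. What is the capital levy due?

$534.14

1 January – 8 January 2022: 8 days, exemption $158000 → ($385000 − $158000) × 0.8% × 8/365 = $39.8027
9 January – 22 January 2022: 14 days, exemption $195000 → ($385000 − $195000) × 0.8% × 14/365 = $58.3014
23 January – 31 December 2022: 343 days, exemption $327000 → ($385000 − $327000) × 0.8% × 343/365 = $436.0329
Total = $534.1370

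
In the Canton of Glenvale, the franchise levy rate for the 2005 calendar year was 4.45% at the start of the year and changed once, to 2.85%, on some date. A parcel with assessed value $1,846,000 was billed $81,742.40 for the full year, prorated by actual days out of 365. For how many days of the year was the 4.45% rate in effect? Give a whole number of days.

360 days

Let d = days at the first rate; then 365 − d days at the second rate.
$1,846,000 × [4.45%·d + 2.85%·(365−d)] / 365 = $81,742.40
Solving gives d = 360, so the new rate took effect on December 27, 2005.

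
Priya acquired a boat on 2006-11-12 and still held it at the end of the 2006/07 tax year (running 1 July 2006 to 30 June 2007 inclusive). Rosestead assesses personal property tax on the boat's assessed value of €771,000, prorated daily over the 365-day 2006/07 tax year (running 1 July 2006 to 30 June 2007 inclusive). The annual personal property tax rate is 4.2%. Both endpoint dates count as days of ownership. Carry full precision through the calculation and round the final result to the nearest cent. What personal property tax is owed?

Days held (2006-11-12 to 2007-06-30): 231 out of 365
Tax = €771,000 × 4.2% × 231/365 = €20,493.8137

€20,493.81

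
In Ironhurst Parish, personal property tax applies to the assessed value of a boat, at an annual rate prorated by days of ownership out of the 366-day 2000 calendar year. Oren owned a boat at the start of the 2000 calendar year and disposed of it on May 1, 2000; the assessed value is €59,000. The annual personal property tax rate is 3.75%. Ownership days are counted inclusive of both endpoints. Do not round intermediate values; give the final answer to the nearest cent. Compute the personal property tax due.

€737.50

Days held (January 1 – May 1, 2000): 122 out of 366
Tax = €59,000 × 3.75% × 122/366 = €737.5000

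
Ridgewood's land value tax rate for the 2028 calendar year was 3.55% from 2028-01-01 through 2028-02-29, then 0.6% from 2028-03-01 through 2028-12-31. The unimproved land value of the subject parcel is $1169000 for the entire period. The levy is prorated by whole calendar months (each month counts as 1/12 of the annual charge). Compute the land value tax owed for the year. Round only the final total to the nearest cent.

2028-01-01 to 2028-02-29: 2 months at 3.55% → $1169000 × 3.55% × 2/12 = $6916.5833
2028-03-01 to 2028-12-31: 10 months at 0.6% → $1169000 × 0.6% × 10/12 = $5845.0000
Total = $12761.5833

$12761.58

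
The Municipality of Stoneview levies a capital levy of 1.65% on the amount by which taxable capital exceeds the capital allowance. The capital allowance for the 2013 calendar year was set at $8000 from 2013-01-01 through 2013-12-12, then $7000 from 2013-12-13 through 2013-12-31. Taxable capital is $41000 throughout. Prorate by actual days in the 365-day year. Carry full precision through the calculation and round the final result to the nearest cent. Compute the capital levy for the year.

$545.36

2013-01-01 to 2013-12-12: 346 days, exemption $8000 → ($41000 − $8000) × 1.65% × 346/365 = $516.1562
2013-12-13 to 2013-12-31: 19 days, exemption $7000 → ($41000 − $7000) × 1.65% × 19/365 = $29.2027
Total = $545.3589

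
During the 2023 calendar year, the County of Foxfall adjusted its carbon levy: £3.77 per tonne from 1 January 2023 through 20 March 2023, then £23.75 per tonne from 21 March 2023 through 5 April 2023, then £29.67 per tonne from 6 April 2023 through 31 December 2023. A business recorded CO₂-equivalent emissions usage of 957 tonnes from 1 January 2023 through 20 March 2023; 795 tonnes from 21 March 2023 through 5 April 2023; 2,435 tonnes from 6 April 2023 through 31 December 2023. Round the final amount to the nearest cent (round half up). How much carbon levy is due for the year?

1 January – 20 March 2023: 957 tonnes at £3.77/tonne → £3,607.89
21 March – 5 April 2023: 795 tonnes at £23.75/tonne → £18,881.25
6 April – 31 December 2023: 2,435 tonnes at £29.67/tonne → £72,246.45

£94,735.59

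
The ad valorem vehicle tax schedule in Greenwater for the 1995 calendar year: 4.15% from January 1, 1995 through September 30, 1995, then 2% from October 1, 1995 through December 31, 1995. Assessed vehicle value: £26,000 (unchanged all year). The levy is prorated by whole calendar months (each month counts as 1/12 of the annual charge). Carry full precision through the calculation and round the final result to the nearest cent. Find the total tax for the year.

January 1 – September 30, 1995: 9 months at 4.15% → £26,000 × 4.15% × 9/12 = £809.2500
October 1 – December 31, 1995: 3 months at 2% → £26,000 × 2% × 3/12 = £130.0000
Total = £939.2500

£939.25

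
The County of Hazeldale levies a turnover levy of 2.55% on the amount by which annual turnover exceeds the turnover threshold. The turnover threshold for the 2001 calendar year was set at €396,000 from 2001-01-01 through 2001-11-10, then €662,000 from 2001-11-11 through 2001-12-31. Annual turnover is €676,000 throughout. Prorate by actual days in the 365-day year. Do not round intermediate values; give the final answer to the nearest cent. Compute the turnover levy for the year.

2001-01-01 to 2001-11-10: 314 days, exemption €396,000 → (€676,000 − €396,000) × 2.55% × 314/365 = €6,142.3562
2001-11-11 to 2001-12-31: 51 days, exemption €662,000 → (€676,000 − €662,000) × 2.55% × 51/365 = €49.8822
Total = €6,192.2384

€6,192.24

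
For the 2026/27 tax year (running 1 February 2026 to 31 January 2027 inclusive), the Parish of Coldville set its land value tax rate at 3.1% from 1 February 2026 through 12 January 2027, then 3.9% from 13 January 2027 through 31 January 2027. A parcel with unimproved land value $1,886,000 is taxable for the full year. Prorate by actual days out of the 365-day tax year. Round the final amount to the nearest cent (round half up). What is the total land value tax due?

1 February 2026 – 12 January 2027: 346 days at 3.1% → $1,886,000 × 3.1% × 346/365 = $55,422.5644
13 January – 31 January 2027: 19 days at 3.9% → $1,886,000 × 3.9% × 19/365 = $3,828.8384
Total = $59,251.4027

$59,251.40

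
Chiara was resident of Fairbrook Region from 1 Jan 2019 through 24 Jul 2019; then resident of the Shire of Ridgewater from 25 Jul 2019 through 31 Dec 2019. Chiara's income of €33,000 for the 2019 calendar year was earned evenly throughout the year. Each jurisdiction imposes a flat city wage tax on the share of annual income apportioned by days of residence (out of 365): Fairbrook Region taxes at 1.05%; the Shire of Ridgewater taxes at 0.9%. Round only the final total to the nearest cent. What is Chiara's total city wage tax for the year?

€324.80

Fairbrook Region, 1 Jan – 24 Jul 2019: 205 days → €33,000 × 1.05% × 205/365 = €194.6096
The Shire of Ridgewater, 25 Jul – 31 Dec 2019: 160 days → €33,000 × 0.9% × 160/365 = €130.1918
Total = €324.8014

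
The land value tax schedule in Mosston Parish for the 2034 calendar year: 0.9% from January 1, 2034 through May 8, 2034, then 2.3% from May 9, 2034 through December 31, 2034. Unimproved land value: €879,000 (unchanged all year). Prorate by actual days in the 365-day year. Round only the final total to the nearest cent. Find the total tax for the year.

January 1 – May 8, 2034: 128 days at 0.9% → €879,000 × 0.9% × 128/365 = €2,774.2685
May 9 – December 31, 2034: 237 days at 2.3% → €879,000 × 2.3% × 237/365 = €13,127.2027
Total = €15,901.4712

€15,901.47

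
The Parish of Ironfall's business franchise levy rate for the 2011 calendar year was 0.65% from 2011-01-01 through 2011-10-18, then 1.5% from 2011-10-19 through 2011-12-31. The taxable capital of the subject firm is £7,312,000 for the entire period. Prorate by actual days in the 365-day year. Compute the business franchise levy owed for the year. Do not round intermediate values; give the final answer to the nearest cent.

2011-01-01 to 2011-10-18: 291 days at 0.65% → £7,312,000 × 0.65% × 291/365 = £37,892.1863
2011-10-19 to 2011-12-31: 74 days at 1.5% → £7,312,000 × 1.5% × 74/365 = £22,236.4932
Total = £60,128.6795

£60,128.68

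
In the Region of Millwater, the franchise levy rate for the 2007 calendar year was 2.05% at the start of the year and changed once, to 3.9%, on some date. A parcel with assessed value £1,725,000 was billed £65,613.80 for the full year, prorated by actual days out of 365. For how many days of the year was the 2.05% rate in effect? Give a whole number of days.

19 days

Let d = days at the first rate; then 365 − d days at the second rate.
£1,725,000 × [2.05%·d + 3.9%·(365−d)] / 365 = £65,613.80
Solving gives d = 19, so the new rate took effect on January 20, 2007.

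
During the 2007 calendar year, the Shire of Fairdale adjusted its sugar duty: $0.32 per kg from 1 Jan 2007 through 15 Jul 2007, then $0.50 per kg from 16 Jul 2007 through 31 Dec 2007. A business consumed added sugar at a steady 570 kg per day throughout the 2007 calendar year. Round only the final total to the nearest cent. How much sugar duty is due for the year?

$83,915.40

1 Jan – 15 Jul 2007: 196 days × 570 kg/day = 111,720 kg at $0.32/kg → $35,750.40
16 Jul – 31 Dec 2007: 169 days × 570 kg/day = 96,330 kg at $0.50/kg → $48,165.00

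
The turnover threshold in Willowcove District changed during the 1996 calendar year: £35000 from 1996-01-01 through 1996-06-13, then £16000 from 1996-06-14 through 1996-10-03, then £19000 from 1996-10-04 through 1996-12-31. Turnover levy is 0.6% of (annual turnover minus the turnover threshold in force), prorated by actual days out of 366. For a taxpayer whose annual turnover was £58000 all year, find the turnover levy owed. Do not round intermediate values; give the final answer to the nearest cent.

1996-01-01 to 1996-06-13: 165 days, exemption £35000 → (£58000 − £35000) × 0.6% × 165/366 = £62.2131
1996-06-14 to 1996-10-03: 112 days, exemption £16000 → (£58000 − £16000) × 0.6% × 112/366 = £77.1148
1996-10-04 to 1996-12-31: 89 days, exemption £19000 → (£58000 − £19000) × 0.6% × 89/366 = £56.9016
Total = £196.2295

£196.23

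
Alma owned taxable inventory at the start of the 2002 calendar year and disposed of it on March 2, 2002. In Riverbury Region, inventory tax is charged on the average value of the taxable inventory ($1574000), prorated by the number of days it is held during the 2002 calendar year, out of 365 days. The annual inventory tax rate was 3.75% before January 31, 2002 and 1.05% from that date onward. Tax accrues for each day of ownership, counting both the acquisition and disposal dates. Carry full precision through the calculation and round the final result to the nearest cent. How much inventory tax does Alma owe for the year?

January 1 – January 30, 2002: 30 days at 3.75% → $1574000 × 3.75% × 30/365 = $4851.3699
January 31 – March 2, 2002: 31 days at 1.05% → $1574000 × 1.05% × 31/365 = $1403.6630
Total = $6255.0329

$6255.03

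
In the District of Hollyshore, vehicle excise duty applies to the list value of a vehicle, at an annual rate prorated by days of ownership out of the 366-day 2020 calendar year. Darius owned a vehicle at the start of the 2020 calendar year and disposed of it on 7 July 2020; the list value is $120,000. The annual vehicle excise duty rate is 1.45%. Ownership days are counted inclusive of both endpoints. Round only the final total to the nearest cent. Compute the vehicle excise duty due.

Days held (1 January – 7 July 2020): 189 out of 366
Tax = $120,000 × 1.45% × 189/366 = $898.5246

$898.52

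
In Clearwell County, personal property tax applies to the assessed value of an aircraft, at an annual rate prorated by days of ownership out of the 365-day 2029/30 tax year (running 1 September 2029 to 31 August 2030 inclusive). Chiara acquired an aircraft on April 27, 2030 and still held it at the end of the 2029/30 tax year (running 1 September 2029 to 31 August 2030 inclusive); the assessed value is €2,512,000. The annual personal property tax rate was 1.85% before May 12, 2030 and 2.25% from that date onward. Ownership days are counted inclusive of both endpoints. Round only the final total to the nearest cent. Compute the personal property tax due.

April 27 – May 11, 2030: 15 days at 1.85% → €2,512,000 × 1.85% × 15/365 = €1,909.8082
May 12 – August 31, 2030: 112 days at 2.25% → €2,512,000 × 2.25% × 112/365 = €17,343.1233
Total = €19,252.9315

€19,252.93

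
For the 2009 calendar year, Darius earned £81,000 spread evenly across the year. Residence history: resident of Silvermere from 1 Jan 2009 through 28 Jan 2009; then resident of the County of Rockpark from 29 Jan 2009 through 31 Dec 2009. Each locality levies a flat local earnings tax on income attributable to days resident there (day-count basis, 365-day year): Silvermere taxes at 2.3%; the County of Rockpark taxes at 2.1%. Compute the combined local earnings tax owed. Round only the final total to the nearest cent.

Silvermere, 1 Jan – 28 Jan 2009: 28 days → £81,000 × 2.3% × 28/365 = £142.9151
The County of Rockpark, 29 Jan – 31 Dec 2009: 337 days → £81,000 × 2.1% × 337/365 = £1,570.5123
Total = £1,713.4274

£1,713.43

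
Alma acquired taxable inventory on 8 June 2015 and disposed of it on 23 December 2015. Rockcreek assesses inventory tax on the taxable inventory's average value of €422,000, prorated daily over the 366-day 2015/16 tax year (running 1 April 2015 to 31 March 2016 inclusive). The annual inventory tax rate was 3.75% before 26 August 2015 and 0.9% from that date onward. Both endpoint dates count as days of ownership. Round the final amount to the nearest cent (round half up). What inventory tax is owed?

€4,661.02

8 June – 25 August 2015: 79 days at 3.75% → €422,000 × 3.75% × 79/366 = €3,415.7787
26 August – 23 December 2015: 120 days at 0.9% → €422,000 × 0.9% × 120/366 = €1,245.2459
Total = €4,661.0246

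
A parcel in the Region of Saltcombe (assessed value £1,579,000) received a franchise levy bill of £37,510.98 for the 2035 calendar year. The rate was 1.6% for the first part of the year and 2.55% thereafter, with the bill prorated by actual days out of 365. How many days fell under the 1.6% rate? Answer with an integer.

Let d = days at the first rate; then 365 − d days at the second rate.
£1,579,000 × [1.6%·d + 2.55%·(365−d)] / 365 = £37,510.98
Solving gives d = 67, so the new rate took effect on March 9, 2035.

67 days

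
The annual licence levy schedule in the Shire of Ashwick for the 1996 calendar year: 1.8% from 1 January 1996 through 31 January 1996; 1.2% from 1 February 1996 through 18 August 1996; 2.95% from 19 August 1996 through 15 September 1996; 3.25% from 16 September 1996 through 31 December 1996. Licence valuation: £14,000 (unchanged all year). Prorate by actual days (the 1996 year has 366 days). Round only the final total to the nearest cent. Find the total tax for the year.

1 January – 31 January 1996: 31 days at 1.8% → £14,000 × 1.8% × 31/366 = £21.3443
1 February – 18 August 1996: 200 days at 1.2% → £14,000 × 1.2% × 200/366 = £91.8033
19 August – 15 September 1996: 28 days at 2.95% → £14,000 × 2.95% × 28/366 = £31.5956
16 September – 31 December 1996: 107 days at 3.25% → £14,000 × 3.25% × 107/366 = £133.0191
Total = £277.7623

£277.76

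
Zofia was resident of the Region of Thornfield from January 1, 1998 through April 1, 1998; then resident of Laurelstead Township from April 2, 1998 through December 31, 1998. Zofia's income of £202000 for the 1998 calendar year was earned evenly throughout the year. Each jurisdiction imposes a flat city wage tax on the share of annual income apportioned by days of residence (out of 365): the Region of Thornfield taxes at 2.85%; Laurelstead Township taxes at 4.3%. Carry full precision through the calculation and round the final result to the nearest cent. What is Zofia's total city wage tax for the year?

£7955.76

The Region of Thornfield, January 1 – April 1, 1998: 91 days → £202000 × 2.85% × 91/365 = £1435.3068
Laurelstead Township, April 2 – December 31, 1998: 274 days → £202000 × 4.3% × 274/365 = £6520.4493
Total = £7955.7562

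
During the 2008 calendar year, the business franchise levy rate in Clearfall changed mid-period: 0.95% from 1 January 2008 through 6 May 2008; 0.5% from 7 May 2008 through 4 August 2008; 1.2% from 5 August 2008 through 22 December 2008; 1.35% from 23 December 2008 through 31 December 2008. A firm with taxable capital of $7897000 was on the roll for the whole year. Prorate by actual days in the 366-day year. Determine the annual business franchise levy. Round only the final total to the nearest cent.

$74611.55

1 January – 6 May 2008: 127 days at 0.95% → $7897000 × 0.95% × 127/366 = $26032.0505
7 May – 4 August 2008: 90 days at 0.5% → $7897000 × 0.5% × 90/366 = $9709.4262
5 August – 22 December 2008: 140 days at 1.2% → $7897000 × 1.2% × 140/366 = $36248.5246
23 December – 31 December 2008: 9 days at 1.35% → $7897000 × 1.35% × 9/366 = $2621.5451
Total = $74611.5464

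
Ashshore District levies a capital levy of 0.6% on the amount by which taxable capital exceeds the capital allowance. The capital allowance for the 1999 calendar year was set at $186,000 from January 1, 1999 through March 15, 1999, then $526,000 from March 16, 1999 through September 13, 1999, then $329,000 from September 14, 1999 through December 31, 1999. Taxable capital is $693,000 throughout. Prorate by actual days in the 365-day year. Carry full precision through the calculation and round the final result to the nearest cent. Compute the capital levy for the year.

January 1 – March 15, 1999: 74 days, exemption $186,000 → ($693,000 − $186,000) × 0.6% × 74/365 = $616.7342
March 16 – September 13, 1999: 182 days, exemption $526,000 → ($693,000 − $526,000) × 0.6% × 182/365 = $499.6274
September 14 – December 31, 1999: 109 days, exemption $329,000 → ($693,000 − $329,000) × 0.6% × 109/365 = $652.2082
Total = $1,768.5699

$1,768.57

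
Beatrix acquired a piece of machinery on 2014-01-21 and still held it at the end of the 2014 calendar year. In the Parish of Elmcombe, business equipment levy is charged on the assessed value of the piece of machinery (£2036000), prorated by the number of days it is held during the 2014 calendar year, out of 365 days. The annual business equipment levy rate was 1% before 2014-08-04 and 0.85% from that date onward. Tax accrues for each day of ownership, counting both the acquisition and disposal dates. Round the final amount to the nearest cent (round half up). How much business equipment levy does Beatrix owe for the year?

2014-01-21 to 2014-08-03: 195 days at 1% → £2036000 × 1% × 195/365 = £10877.2603
2014-08-04 to 2014-12-31: 150 days at 0.85% → £2036000 × 0.85% × 150/365 = £7112.0548
Total = £17989.3151

£17989.32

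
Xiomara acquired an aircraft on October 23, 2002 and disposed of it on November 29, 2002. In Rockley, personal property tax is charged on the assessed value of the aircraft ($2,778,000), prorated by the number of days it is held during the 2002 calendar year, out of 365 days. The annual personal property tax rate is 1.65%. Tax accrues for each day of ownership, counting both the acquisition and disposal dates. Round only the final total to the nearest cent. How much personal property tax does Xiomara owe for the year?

Days held (October 23 – November 29, 2002): 38 out of 365
Tax = $2,778,000 × 1.65% × 38/365 = $4,772.0712

$4,772.07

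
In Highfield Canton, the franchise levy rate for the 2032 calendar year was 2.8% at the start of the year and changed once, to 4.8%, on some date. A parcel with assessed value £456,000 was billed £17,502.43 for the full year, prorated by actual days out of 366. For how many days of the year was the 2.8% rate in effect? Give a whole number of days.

Let d = days at the first rate; then 366 − d days at the second rate.
£456,000 × [2.8%·d + 4.8%·(366−d)] / 366 = £17,502.43
Solving gives d = 176, so the new rate took effect on 25 June 2032.

176 days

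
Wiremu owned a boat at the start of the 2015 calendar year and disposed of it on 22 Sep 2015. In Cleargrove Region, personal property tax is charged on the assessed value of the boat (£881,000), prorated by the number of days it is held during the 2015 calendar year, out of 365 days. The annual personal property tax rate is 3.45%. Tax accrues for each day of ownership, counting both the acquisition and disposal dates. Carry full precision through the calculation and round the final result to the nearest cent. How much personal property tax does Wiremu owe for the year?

Days held (1 Jan – 22 Sep 2015): 265 out of 365
Tax = £881,000 × 3.45% × 265/365 = £22,067.2397

£22,067.24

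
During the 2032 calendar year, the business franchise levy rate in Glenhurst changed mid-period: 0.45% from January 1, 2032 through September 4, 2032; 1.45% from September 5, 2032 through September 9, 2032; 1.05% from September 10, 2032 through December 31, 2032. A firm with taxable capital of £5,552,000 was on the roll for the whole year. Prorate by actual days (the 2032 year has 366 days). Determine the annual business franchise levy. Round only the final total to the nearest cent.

£36,027.32

January 1 – September 4, 2032: 248 days at 0.45% → £5,552,000 × 0.45% × 248/366 = £16,929.0492
September 5 – September 9, 2032: 5 days at 1.45% → £5,552,000 × 1.45% × 5/366 = £1,099.7814
September 10 – December 31, 2032: 113 days at 1.05% → £5,552,000 × 1.05% × 113/366 = £17,998.4918
Total = £36,027.3224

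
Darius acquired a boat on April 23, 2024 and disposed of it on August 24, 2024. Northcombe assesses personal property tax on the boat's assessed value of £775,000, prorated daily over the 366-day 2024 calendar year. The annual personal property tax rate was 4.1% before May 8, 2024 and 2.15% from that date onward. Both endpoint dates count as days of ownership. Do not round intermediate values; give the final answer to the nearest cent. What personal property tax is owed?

April 23 – May 7, 2024: 15 days at 4.1% → £775,000 × 4.1% × 15/366 = £1,302.2541
May 8 – August 24, 2024: 109 days at 2.15% → £775,000 × 2.15% × 109/366 = £4,962.3292
Total = £6,264.5833

£6,264.58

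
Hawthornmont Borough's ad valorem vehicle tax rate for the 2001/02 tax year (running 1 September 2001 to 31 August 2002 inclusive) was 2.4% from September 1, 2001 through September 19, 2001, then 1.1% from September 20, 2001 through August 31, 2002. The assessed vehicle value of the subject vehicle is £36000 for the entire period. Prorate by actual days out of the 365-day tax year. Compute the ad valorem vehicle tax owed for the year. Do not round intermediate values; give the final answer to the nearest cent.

September 1 – September 19, 2001: 19 days at 2.4% → £36000 × 2.4% × 19/365 = £44.9753
September 20, 2001 – August 31, 2002: 346 days at 1.1% → £36000 × 1.1% × 346/365 = £375.3863
Total = £420.3616

£420.36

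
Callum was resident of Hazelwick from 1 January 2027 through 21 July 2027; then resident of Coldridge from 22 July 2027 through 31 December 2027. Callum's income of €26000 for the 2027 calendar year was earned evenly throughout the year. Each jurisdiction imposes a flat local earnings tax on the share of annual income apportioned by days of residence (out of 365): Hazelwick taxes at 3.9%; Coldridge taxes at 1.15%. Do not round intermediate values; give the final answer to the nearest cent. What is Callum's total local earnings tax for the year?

€694.70

Hazelwick, 1 January – 21 July 2027: 202 days → €26000 × 3.9% × 202/365 = €561.1726
Coldridge, 22 July – 31 December 2027: 163 days → €26000 × 1.15% × 163/365 = €133.5260
Total = €694.6986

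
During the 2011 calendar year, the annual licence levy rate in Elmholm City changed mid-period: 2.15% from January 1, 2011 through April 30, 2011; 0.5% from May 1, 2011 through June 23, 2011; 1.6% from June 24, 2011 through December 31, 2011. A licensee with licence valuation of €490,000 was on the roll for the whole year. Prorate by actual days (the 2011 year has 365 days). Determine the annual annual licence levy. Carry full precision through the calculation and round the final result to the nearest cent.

€7,928.60

January 1 – April 30, 2011: 120 days at 2.15% → €490,000 × 2.15% × 120/365 = €3,463.5616
May 1 – June 23, 2011: 54 days at 0.5% → €490,000 × 0.5% × 54/365 = €362.4658
June 24 – December 31, 2011: 191 days at 1.6% → €490,000 × 1.6% × 191/365 = €4,102.5753
Total = €7,928.6027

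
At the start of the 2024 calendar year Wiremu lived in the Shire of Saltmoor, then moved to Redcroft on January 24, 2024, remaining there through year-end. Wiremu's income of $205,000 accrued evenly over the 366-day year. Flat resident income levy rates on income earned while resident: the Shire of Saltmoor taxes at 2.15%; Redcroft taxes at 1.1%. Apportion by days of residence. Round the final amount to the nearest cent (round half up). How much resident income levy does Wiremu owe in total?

The Shire of Saltmoor, January 1 – January 23, 2024: 23 days → $205,000 × 2.15% × 23/366 = $276.9740
Redcroft, January 24 – December 31, 2024: 343 days → $205,000 × 1.1% × 343/366 = $2,113.2923
Total = $2,390.2664

$2,390.27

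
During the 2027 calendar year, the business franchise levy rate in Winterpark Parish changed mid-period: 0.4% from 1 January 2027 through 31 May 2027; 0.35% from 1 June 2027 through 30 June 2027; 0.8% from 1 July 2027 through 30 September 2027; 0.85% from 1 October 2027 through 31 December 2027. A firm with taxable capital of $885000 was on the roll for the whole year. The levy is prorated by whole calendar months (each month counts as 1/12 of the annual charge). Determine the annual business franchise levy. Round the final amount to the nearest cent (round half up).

$5383.75

1 January – 31 May 2027: 5 months at 0.4% → $885000 × 0.4% × 5/12 = $1475.0000
1 June – 30 June 2027: 1 month at 0.35% → $885000 × 0.35% × 1/12 = $258.1250
1 July – 30 September 2027: 3 months at 0.8% → $885000 × 0.8% × 3/12 = $1770.0000
1 October – 31 December 2027: 3 months at 0.85% → $885000 × 0.85% × 3/12 = $1880.6250
Total = $5383.7500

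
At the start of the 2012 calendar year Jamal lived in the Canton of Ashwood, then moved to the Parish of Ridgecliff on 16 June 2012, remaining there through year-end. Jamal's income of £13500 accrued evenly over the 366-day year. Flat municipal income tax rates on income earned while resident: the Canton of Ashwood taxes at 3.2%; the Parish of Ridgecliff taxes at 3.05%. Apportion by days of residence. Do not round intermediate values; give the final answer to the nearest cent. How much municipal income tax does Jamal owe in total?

£420.99

The Canton of Ashwood, 1 January – 15 June 2012: 167 days → £13500 × 3.2% × 167/366 = £197.1148
The Parish of Ridgecliff, 16 June – 31 December 2012: 199 days → £13500 × 3.05% × 199/366 = £223.8750
Total = £420.9898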